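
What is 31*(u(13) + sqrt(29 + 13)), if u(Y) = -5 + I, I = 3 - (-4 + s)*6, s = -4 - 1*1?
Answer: 1612 + 31*sqrt(42) ≈ 1812.9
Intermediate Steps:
s = -5 (s = -4 - 1 = -5)
I = 57 (I = 3 - (-4 - 5)*6 = 3 - (-9)*6 = 3 - 1*(-54) = 3 + 54 = 57)
u(Y) = 52 (u(Y) = -5 + 57 = 52)
31*(u(13) + sqrt(29 + 13)) = 31*(52 + sqrt(29 + 13)) = 31*(52 + sqrt(42)) = 1612 + 31*sqrt(42)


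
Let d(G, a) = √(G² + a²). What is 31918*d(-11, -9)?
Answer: 31918*√202 ≈ 4.5364e+5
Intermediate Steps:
31918*d(-11, -9) = 31918*√((-11)² + (-9)²) = 31918*√(121 + 81) = 31918*√202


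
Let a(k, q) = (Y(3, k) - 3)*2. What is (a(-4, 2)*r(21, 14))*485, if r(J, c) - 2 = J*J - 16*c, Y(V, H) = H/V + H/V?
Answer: -1203770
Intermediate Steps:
Y(V, H) = 2*H/V
r(J, c) = 2 + J² - 16*c (r(J, c) = 2 + (J*J - 16*c) = 2 + (J² - 16*c) = 2 + J² - 16*c)
a(k, q) = -6 + 4*k/3 (a(k, q) = (2*k/3 - 3)*2 = (-3 + 2*k/3)*2 = -6 + 4*k/3)
(a(-4, 2)*r(21, 14))*485 = ((-6 + (4/3)*(-4))*(2 + 21² - 16*14))*485 = ((-6 - 16/3)*(2 + 441 - 224))*485 = -34/3*219*485 = -2482*485 = -1203770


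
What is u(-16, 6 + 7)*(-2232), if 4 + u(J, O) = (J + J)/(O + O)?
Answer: 151776/13 ≈ 11675.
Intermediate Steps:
u(J, O) = -4 + J/O (u(J, O) = -4 + (J + J)/(O + O) = -4 + (2*J)/((2*O)) = -4 + (2*J)*(1/(2*O)) = -4 + J/O)
u(-16, 6 + 7)*(-2232) = (-4 - 16/(6 + 7))*(-2232) = (-4 - 16/13)*(-2232) = -68/13*(-2232) = 151776/13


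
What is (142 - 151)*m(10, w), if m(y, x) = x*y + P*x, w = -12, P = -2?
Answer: 864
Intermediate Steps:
m(y, x) = -2*x + x*y (m(y, x) = x*y - 2*x = -2*x + x*y)
(142 - 151)*m(10, w) = (142 - 151)*(-12*(-2 + 10)) = -(-108)*8 = -9*(-96) = 864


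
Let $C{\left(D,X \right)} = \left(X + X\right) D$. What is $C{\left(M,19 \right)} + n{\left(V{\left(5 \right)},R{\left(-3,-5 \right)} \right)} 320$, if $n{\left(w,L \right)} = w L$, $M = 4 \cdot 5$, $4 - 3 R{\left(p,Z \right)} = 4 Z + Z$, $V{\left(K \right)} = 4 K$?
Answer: $\frac{187880}{3} \approx 62627.0$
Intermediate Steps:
$R{\left(p,Z \right)} = \frac{4}{3} - \frac{5 Z}{3}$ ($R{\left(p,Z \right)} = \frac{4}{3} - \frac{4 Z + Z}{3} = \frac{4}{3} - \frac{5 Z}{3}$)
$M = 20$
$C{\left(D,X \right)} = 2 D X$ ($C{\left(D,X \right)} = 2 X D = 2 D X$)
$n{\left(w,L \right)} = L w$
$C{\left(M,19 \right)} + n{\left(V{\left(5 \right)},R{\left(-3,-5 \right)} \right)} 320 = 2 \cdot 20 \cdot 19 + \left(\frac{4}{3} - - \frac{25}{3}\right) 4 \cdot 5 \cdot 320 = 760 + \left(\frac{4}{3} + \frac{25}{3}\right) 20 \cdot 320 = 760 + \frac{29}{3} \cdot 20 \cdot 320 = 760 + \frac{580}{3} \cdot 320 = 760 + \frac{185600}{3} = \frac{187880}{3}$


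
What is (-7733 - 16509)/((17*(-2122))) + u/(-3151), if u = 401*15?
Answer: -4135252/3343211 ≈ -1.2369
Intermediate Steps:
u = 6015
(-7733 - 16509)/((17*(-2122))) + u/(-3151) = (-7733 - 16509)/((17*(-2122))) + 6015/(-3151) = -24242/(-36074) + 6015*(-1/3151) = -24242*(-1/36074) - 6015/3151 = 713/1061 - 6015/3151 = -4135252/3343211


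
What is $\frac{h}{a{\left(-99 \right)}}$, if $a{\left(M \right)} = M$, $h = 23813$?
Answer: $- \frac{23813}{99} \approx -240.54$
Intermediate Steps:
$\frac{h}{a{\left(-99 \right)}} = \frac{23813}{-99} = 23813 \left(- \frac{1}{99}\right) = - \frac{23813}{99}$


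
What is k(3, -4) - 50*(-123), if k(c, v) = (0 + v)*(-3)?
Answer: 6162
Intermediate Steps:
k(c, v) = -3*v (k(c, v) = v*(-3) = -3*v)
k(3, -4) - 50*(-123) = -3*(-4) - 50*(-123) = 12 + 6150 = 6162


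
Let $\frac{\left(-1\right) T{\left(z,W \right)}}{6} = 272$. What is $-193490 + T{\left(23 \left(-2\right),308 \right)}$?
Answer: $-195122$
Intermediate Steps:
$T{\left(z,W \right)} = -1632$ ($T{\left(z,W \right)} = \left(-6\right) 272 = -1632$)
$-193490 + T{\left(23 \left(-2\right),308 \right)} = -193490 - 1632 = -195122$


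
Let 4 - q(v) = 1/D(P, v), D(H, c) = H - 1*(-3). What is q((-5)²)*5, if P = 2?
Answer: 19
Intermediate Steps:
D(H, c) = 3 + H (D(H, c) = H + 3 = 3 + H)
q(v) = 19/5 (q(v) = 4 - 1/(3 + 2) = 4 - 1/5 = 4 - 1*⅕ = 4 - ⅕ = 19/5)
q((-5)²)*5 = (19/5)*5 = 19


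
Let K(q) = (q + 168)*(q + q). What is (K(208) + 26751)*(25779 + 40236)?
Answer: 12091769505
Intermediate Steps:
K(q) = 2*q*(168 + q) (K(q) = (168 + q)*(2*q) = 2*q*(168 + q))
(K(208) + 26751)*(25779 + 40236) = (2*208*(168 + 208) + 26751)*(25779 + 40236) = (2*208*376 + 26751)*66015 = (156416 + 26751)*66015 = 183167*66015 = 12091769505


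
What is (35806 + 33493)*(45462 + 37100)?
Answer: 5721464038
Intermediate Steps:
(35806 + 33493)*(45462 + 37100) = 69299*82562 = 5721464038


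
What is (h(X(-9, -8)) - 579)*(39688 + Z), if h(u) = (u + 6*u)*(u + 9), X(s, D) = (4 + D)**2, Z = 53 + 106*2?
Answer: 88735613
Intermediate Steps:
Z = 265 (Z = 53 + 212 = 265)
h(u) = 7*u*(9 + u) (h(u) = (7*u)*(9 + u) = 7*u*(9 + u))
(h(X(-9, -8)) - 579)*(39688 + Z) = (7*(4 - 8)**2*(9 + (4 - 8)**2) - 579)*(39688 + 265) = (7*(-4)**2*(9 + (-4)**2) - 579)*39953 = (7*16*(9 + 16) - 579)*39953 = (7*16*25 - 579)*39953 = (2800 - 579)*39953 = 2221*39953 = 88735613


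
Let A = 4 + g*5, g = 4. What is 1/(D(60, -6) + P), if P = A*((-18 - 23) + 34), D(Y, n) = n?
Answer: -1/174 ≈ -0.0057471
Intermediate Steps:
A = 24 (A = 4 + 4*5 = 4 + 20 = 24)
P = -168 (P = 24*((-18 - 23) + 34) = 24*(-41 + 34) = 24*(-7) = -168)
1/(D(60, -6) + P) = 1/(-6 - 168) = 1/(-174) = -1/174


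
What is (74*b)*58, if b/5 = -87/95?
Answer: -373404/19 ≈ -19653.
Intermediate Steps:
b = -87/19 (b = 5*(-87/95) = -87/19 ≈ -4.5789)
(74*b)*58 = (74*(-87/19))*58 = -6438/19*58 = -373404/19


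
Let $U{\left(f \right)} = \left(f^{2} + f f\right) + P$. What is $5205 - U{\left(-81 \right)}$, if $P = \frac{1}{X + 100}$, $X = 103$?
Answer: $- \frac{1607152}{203} \approx -7917.0$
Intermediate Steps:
$P = \frac{1}{203}$ ($P = \frac{1}{103 + 100} = \frac{1}{203} \approx 0.0049261$)
$U{\left(f \right)} = \frac{1}{203} + 2 f^{2}$ ($U{\left(f \right)} = \left(f^{2} + f f\right) + \frac{1}{203} = \left(f^{2} + f^{2}\right) + \frac{1}{203} = 2 f^{2} + \frac{1}{203} = \frac{1}{203} + 2 f^{2}$)
$5205 - U{\left(-81 \right)} = 5205 - \left(\frac{1}{203} + 2 \left(-81\right)^{2}\right) = 5205 - \left(\frac{1}{203} + 2 \cdot 6561\right) = 5205 - \left(\frac{1}{203} + 13122\right) = 5205 - \frac{2663767}{203} = - \frac{1607152}{203}$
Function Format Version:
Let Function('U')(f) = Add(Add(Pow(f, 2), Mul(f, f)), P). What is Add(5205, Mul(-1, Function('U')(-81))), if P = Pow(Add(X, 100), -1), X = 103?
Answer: Rational(-1607152, 203) ≈ -7917.0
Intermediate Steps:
P = Rational(1, 203) (P = Pow(Add(103, 100), -1) = Pow(203, -1) = Rational(1, 203) ≈ 0.0049261)
Function('U')(f) = Add(Rational(1, 203), Mul(2, Pow(f, 2))) (Function('U')(f) = Add(Add(Pow(f, 2), Mul(f, f)), Rational(1, 203)) = Add(Add(Pow(f, 2), Pow(f, 2)), Rational(1, 203)) = Add(Mul(2, Pow(f, 2)), Rational(1, 203)) = Add(Rational(1, 203), Mul(2, Pow(f, 2))))
Add(5205, Mul(-1, Function('U')(-81))) = Add(5205, Mul(-1, Add(Rational(1, 203), Mul(2, Pow(-81, 2))))) = Add(5205, Mul(-1, Add(Rational(1, 203), Mul(2, 6561)))) = Add(5205, Mul(-1, Add(Rational(1, 203), 13122))) = Add(5205, Mul(-1, Rational(2663767, 203))) = Add(5205, Rational(-2663767, 203)) = Rational(-1607152, 203)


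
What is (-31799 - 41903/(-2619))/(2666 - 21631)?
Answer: 83239678/49669335 ≈ 1.6759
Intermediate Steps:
(-31799 - 41903/(-2619))/(2666 - 21631) = (-31799 - 41903*(-1/2619))/(-18965) = (-31799 + 41903/2619)*(-1/18965) = -83239678/2619*(-1/18965) = 83239678/49669335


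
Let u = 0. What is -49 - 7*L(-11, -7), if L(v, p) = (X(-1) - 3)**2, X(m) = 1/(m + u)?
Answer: -161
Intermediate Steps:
X(m) = 1/m (X(m) = 1/(m + 0) = 1/m)
L(v, p) = 16 (L(v, p) = (1/(-1) - 3)**2 = (-1 - 3)**2 = (-4)**2 = 16)
-49 - 7*L(-11, -7) = -49 - 7*16 = -49 - 112 = -161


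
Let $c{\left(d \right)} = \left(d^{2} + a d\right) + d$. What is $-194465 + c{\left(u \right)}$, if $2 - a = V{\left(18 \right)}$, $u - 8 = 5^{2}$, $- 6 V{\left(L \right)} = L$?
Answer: $-193178$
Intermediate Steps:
$V{\left(L \right)} = - \frac{L}{6}$
$u = 33$ ($u = 8 + 5^{2} = 8 + 25 = 33$)
$a = 5$ ($a = 2 - \left(- \frac{1}{6}\right) 18 = 2 - -3 = 2 + 3 = 5$)
$c{\left(d \right)} = d^{2} + 6 d$ ($c{\left(d \right)} = \left(d^{2} + 5 d\right) + d = d^{2} + 6 d$)
$-194465 + c{\left(u \right)} = -194465 + 33 \left(6 + 33\right) = -194465 + 33 \cdot 39 = -194465 + 1287 = -193178$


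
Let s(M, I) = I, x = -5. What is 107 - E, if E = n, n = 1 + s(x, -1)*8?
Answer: 114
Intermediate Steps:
n = -7 (n = 1 - 1*8 = 1 - 8 = -7)
E = -7
107 - E = 107 - 1*(-7) = 107 + 7 = 114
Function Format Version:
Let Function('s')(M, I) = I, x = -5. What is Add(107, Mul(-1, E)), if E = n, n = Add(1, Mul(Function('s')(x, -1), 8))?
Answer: 114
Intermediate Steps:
n = -7 (n = Add(1, Mul(-1, 8)) = Add(1, -8) = -7)
E = -7
Add(107, Mul(-1, E)) = Add(107, Mul(-1, -7)) = Add(107, 7) = 114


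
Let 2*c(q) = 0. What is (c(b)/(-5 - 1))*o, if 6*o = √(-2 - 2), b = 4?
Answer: 0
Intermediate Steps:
c(q) = 0 (c(q) = (½)*0 = 0)
o = I/3 (o = √(-2 - 2)/6 = √(-4)/6 = (2*I)/6 = I/3 ≈ 0.33333*I)
(c(b)/(-5 - 1))*o = (0/(-5 - 1))*(I/3) = (0/(-6))*(I/3) = (-⅙*0)*(I/3) = 0*(I/3) = 0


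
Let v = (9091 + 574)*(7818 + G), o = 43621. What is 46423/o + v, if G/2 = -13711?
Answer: -8264986855437/43621 ≈ -1.8947e+8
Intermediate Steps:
G = -27422 (G = 2*(-13711) = -27422)
v = -189472660 (v = (9091 + 574)*(7818 - 27422) = 9665*(-19604) = -189472660)
46423/o + v = 46423/43621 - 189472660 = -8264986855437/43621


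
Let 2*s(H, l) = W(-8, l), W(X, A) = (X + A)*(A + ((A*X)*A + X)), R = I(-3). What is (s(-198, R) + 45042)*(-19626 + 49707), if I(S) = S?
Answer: 2737280757/2 ≈ 1.3686e+9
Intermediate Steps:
R = -3
W(X, A) = (A + X)*(A + X + X*A**2) (W(X, A) = (A + X)*(A + (X*A**2 + X)) = (A + X)*(A + (X + X*A**2)) = (A + X)*(A + X + X*A**2))
s(H, l) = 32 - 8*l - 4*l**3 + 65*l**2/2 (s(H, l) = (l**2 + (-8)**2 - 8*l**3 + l**2*(-8)**2 + 2*l*(-8))/2 = (l**2 + 64 - 8*l**3 + l**2*64 - 16*l)/2 = (l**2 + 64 - 8*l**3 + 64*l**2 - 16*l)/2 = (64 - 16*l - 8*l**3 + 65*l**2)/2 = 32 - 8*l - 4*l**3 + 65*l**2/2)
(s(-198, R) + 45042)*(-19626 + 49707) = ((32 - 8*(-3) - 4*(-3)**3 + (65/2)*(-3)**2) + 45042)*(-19626 + 49707) = ((32 + 24 - 4*(-27) + (65/2)*9) + 45042)*30081 = ((32 + 24 + 108 + 585/2) + 45042)*30081 = (913/2 + 45042)*30081 = (90997/2)*30081 = 2737280757/2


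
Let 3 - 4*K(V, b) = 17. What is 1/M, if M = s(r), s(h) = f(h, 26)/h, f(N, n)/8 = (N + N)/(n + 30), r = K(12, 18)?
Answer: 7/2 ≈ 3.5000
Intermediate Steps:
K(V, b) = -7/2 (K(V, b) = 3/4 - 1/4*17 = 3/4 - 17/4 = -7/2)
r = -7/2 ≈ -3.5000
f(N, n) = 16*N/(30 + n) (f(N, n) = 8*((N + N)/(n + 30)) = 8*((2*N)/(30 + n)) = 8*(2*N/(30 + n)) = 16*N/(30 + n))
s(h) = 2/7 (s(h) = (16*h/(30 + 26))/h = (16*h/56)/h = (16*h*(1/56))/h = (2*h/7)/h = 2/7)
M = 2/7 ≈ 0.28571
1/M = 1/(2/7) = 7/2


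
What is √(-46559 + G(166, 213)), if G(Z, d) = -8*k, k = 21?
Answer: I*√46727 ≈ 216.16*I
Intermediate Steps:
G(Z, d) = -168 (G(Z, d) = -8*21 = -168)
√(-46559 + G(166, 213)) = √(-46559 - 168) = √(-46727) = I*√46727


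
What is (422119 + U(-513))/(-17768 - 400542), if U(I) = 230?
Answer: -422349/418310 ≈ -1.0097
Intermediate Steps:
(422119 + U(-513))/(-17768 - 400542) = (422119 + 230)/(-17768 - 400542) = 422349/(-418310) = 422349*(-1/418310) = -422349/418310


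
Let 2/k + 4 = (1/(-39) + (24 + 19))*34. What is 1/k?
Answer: 28414/39 ≈ 728.56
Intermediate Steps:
k = 39/28414 (k = 2/(-4 + (1/(-39) + (24 + 19))*34) = 2/(-4 + (-1/39 + 43)*34) = 2/(-4 + (1676/39)*34) = 2/(-4 + 56984/39) = 2/(56828/39) = 2*(39/56828) = 39/28414 ≈ 0.0013726)
1/k = 1/(39/28414) = 28414/39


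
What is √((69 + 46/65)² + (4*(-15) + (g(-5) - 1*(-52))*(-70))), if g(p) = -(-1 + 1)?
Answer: √4897461/65 ≈ 34.046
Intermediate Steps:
g(p) = 0 (g(p) = -1*0 = 0)
√((69 + 46/65)² + (4*(-15) + (g(-5) - 1*(-52))*(-70))) = √((69 + 46/65)² + (4*(-15) + (0 - 1*(-52))*(-70))) = √((69 + 46*(1/65))² + (-60 + (0 + 52)*(-70))) = √((69 + 46/65)² + (-60 + 52*(-70))) = √((4531/65)² + (-60 - 3640)) = √(20529961/4225 - 3700) = √(4897461/4225) = √4897461/65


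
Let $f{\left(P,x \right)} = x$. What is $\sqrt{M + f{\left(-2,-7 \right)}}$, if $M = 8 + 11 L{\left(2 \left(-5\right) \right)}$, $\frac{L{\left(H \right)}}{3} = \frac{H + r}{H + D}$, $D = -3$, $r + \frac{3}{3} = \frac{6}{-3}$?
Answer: $\sqrt{34} \approx 5.8309$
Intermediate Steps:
$r = -3$ ($r = -1 + \frac{6}{-3} = -1 + 6 \left(- \frac{1}{3}\right) = -1 - 2 = -3$)
$L{\left(H \right)} = 3$ ($L{\left(H \right)} = 3 \frac{H - 3}{H - 3} = 3 \frac{-3 + H}{-3 + H} = 3 \cdot 1 = 3$)
$M = 41$ ($M = 8 + 11 \cdot 3 = 8 + 33 = 41$)
$\sqrt{M + f{\left(-2,-7 \right)}} = \sqrt{41 - 7} = \sqrt{34}$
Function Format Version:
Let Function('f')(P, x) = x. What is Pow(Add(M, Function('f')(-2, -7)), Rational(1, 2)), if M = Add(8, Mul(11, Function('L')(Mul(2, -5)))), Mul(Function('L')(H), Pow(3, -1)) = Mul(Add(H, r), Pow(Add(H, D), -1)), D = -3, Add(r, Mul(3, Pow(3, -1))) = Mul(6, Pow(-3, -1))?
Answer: Pow(34, Rational(1, 2)) ≈ 5.8309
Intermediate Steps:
r = -3 (r = Add(-1, Mul(6, Pow(-3, -1))) = Add(-1, Mul(6, Rational(-1, 3))) = Add(-1, -2) = -3)
Function('L')(H) = 3 (Function('L')(H) = Mul(3, Mul(Add(H, -3), Pow(Add(H, -3), -1))) = Mul(3, Mul(Add(-3, H), Pow(Add(-3, H), -1))) = Mul(3, 1) = 3)
M = 41 (M = Add(8, Mul(11, 3)) = Add(8, 33) = 41)
Pow(Add(M, Function('f')(-2, -7)), Rational(1, 2)) = Pow(Add(41, -7), Rational(1, 2)) = Pow(34, Rational(1, 2))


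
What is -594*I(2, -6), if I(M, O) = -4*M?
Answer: 4752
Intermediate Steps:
-594*I(2, -6) = -(-2376)*2 = -594*(-8) = 4752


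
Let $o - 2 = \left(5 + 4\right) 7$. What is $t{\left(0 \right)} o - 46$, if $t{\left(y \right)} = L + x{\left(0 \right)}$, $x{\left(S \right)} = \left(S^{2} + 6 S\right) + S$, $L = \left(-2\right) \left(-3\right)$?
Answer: $344$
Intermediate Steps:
$L = 6$
$x{\left(S \right)} = S^{2} + 7 S$
$o = 65$ ($o = 2 + \left(5 + 4\right) 7 = 2 + 9 \cdot 7 = 2 + 63 = 65$)
$t{\left(y \right)} = 6$ ($t{\left(y \right)} = 6 + 0 \left(7 + 0\right) = 6 + 0 \cdot 7 = 6 + 0 = 6$)
$t{\left(0 \right)} o - 46 = 6 \cdot 65 - 46 = 390 - 46 = 344$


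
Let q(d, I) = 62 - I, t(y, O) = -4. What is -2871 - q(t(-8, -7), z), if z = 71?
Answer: -2862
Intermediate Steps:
-2871 - q(t(-8, -7), z) = -2871 - (62 - 1*71) = -2871 - (62 - 71) = -2871 - 1*(-9) = -2871 + 9 = -2862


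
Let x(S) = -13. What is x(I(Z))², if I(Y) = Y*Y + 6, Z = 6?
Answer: 169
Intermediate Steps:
I(Y) = 6 + Y² (I(Y) = Y² + 6 = 6 + Y²)
x(I(Z))² = (-13)² = 169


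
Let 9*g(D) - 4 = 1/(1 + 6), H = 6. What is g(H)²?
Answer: 841/3969 ≈ 0.21189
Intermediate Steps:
g(D) = 29/63 (g(D) = 4/9 + 1/(9*(1 + 6)) = 4/9 + (⅑)/7 = 4/9 + (⅑)*(⅐) = 4/9 + 1/63 = 29/63)
g(H)² = (29/63)² = 841/3969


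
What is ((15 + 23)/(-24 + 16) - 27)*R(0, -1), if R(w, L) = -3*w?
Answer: 0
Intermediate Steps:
((15 + 23)/(-24 + 16) - 27)*R(0, -1) = ((15 + 23)/(-24 + 16) - 27)*(-3*0) = (38/(-8) - 27)*0 = (38*(-1/8) - 27)*0 = (-19/4 - 27)*0 = -127/4*0 = 0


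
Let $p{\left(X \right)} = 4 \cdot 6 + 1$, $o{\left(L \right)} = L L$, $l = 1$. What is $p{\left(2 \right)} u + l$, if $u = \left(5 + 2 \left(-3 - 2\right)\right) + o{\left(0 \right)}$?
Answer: $-124$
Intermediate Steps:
$o{\left(L \right)} = L^{2}$
$p{\left(X \right)} = 25$ ($p{\left(X \right)} = 24 + 1 = 25$)
$u = -5$ ($u = \left(5 + 2 \left(-3 - 2\right)\right) + 0^{2} = \left(5 + 2 \left(-5\right)\right) + 0 = \left(5 - 10\right) + 0 = -5 + 0 = -5$)
$p{\left(2 \right)} u + l = 25 \left(-5\right) + 1 = -125 + 1 = -124$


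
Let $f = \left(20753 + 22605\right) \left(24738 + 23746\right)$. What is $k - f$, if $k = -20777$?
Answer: $-2102190049$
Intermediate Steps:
$f = 2102169272$ ($f = 43358 \cdot 48484 = 2102169272$)
$k - f = -20777 - 2102169272 = -2102190049$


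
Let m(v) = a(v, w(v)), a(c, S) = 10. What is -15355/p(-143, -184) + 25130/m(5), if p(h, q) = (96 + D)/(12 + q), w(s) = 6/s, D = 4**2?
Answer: 730629/28 ≈ 26094.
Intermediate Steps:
D = 16
m(v) = 10
p(h, q) = 112/(12 + q) (p(h, q) = (96 + 16)/(12 + q) = 112/(12 + q))
-15355/p(-143, -184) + 25130/m(5) = -15355/(112/(12 - 184)) + 25130/10 = -15355/(112/(-172)) + 25130*(1/10) = -15355/(112*(-1/172)) + 2513 = -15355/(-28/43) + 2513 = -15355*(-43/28) + 2513 = 660265/28 + 2513 = 730629/28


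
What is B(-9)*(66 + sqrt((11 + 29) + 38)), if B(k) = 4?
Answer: 264 + 4*sqrt(78) ≈ 299.33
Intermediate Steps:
B(-9)*(66 + sqrt((11 + 29) + 38)) = 4*(66 + sqrt((11 + 29) + 38)) = 4*(66 + sqrt(40 + 38)) = 4*(66 + sqrt(78)) = 264 + 4*sqrt(78)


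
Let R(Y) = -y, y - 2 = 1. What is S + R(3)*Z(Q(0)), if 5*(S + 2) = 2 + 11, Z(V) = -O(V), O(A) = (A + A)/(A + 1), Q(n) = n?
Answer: 3/5 ≈ 0.60000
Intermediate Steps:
y = 3 (y = 2 + 1 = 3)
O(A) = 2*A/(1 + A) (O(A) = (2*A)/(1 + A) = 2*A/(1 + A))
R(Y) = -3 (R(Y) = -1*3 = -3)
Z(V) = -2*V/(1 + V)
S = 3/5 (S = -2 + (2 + 11)/5 = -2 + (1/5)*13 = -2 + 13/5 = 3/5 ≈ 0.60000)
S + R(3)*Z(Q(0)) = 3/5 - (-6)*0/(1 + 0) = 3/5 - (-6)*0/1 = 3/5 - (-6)*0 = 3/5 - 3*0 = 3/5 + 0 = 3/5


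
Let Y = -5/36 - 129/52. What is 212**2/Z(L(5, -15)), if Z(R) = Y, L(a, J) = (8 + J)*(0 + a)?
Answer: -10516896/613 ≈ -17156.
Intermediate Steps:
L(a, J) = a*(8 + J) (L(a, J) = (8 + J)*a = a*(8 + J))
Y = -613/234 (Y = -5*1/36 - 129*1/52 = -5/36 - 129/52 = -613/234 ≈ -2.6197)
Z(R) = -613/234
212**2/Z(L(5, -15)) = 212**2/(-613/234) = 44944*(-234/613) = -10516896/613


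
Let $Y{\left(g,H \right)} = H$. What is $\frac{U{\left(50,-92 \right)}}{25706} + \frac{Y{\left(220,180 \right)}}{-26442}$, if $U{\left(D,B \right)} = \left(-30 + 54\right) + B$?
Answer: $- \frac{178476}{18881057} \approx -0.0094526$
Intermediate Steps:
$U{\left(D,B \right)} = 24 + B$
$\frac{U{\left(50,-92 \right)}}{25706} + \frac{Y{\left(220,180 \right)}}{-26442} = \frac{24 - 92}{25706} + \frac{180}{-26442} = \left(-68\right) \frac{1}{25706} + 180 \left(- \frac{1}{26442}\right) = - \frac{34}{12853} - \frac{10}{1469} = - \frac{178476}{18881057}$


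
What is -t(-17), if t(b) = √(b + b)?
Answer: -I*√34 ≈ -5.8309*I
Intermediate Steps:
t(b) = √2*√b (t(b) = √(2*b) = √2*√b)
-t(-17) = -√2*√(-17) = -√2*I*√17 = -I*√34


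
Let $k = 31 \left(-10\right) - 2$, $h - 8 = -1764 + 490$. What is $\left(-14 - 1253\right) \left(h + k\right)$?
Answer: $1999326$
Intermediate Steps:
$h = -1266$ ($h = 8 + \left(-1764 + 490\right) = 8 - 1274 = -1266$)
$k = -312$ ($k = -310 - 2 = -312$)
$\left(-14 - 1253\right) \left(h + k\right) = \left(-14 - 1253\right) \left(-1266 - 312\right) = \left(-1267\right) \left(-1578\right) = 1999326$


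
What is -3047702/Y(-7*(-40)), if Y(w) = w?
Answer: -217693/20 ≈ -10885.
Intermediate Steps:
-3047702/Y(-7*(-40)) = -3047702/((-7*(-40))) = -3047702/280 = -3047702*1/280 = -217693/20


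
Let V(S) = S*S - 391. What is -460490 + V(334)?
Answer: -349325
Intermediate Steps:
V(S) = -391 + S² (V(S) = S² - 391 = -391 + S²)
-460490 + V(334) = -460490 + (-391 + 334²) = -460490 + (-391 + 111556) = -460490 + 111165 = -349325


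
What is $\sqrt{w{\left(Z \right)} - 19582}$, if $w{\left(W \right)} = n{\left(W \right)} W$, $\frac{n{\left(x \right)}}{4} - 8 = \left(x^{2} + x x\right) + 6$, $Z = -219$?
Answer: $i \sqrt{84059518} \approx 9168.4 i$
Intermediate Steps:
$n{\left(x \right)} = 56 + 8 x^{2}$ ($n{\left(x \right)} = 32 + 4 \left(\left(x^{2} + x x\right) + 6\right) = 32 + 4 \left(\left(x^{2} + x^{2}\right) + 6\right) = 32 + 4 \left(2 x^{2} + 6\right) = 32 + 4 \left(6 + 2 x^{2}\right) = 32 + \left(24 + 8 x^{2}\right) = 56 + 8 x^{2}$)
$w{\left(W \right)} = W \left(56 + 8 W^{2}\right)$ ($w{\left(W \right)} = \left(56 + 8 W^{2}\right) W = W \left(56 + 8 W^{2}\right)$)
$\sqrt{w{\left(Z \right)} - 19582} = \sqrt{8 \left(-219\right) \left(7 + \left(-219\right)^{2}\right) - 19582} = \sqrt{8 \left(-219\right) \left(7 + 47961\right) - 19582} = \sqrt{8 \left(-219\right) 47968 - 19582} = \sqrt{-84039936 - 19582} = \sqrt{-84059518} = i \sqrt{84059518}$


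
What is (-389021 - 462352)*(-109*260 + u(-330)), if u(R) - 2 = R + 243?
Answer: 24200277525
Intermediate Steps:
u(R) = 245 + R (u(R) = 2 + (R + 243) = 2 + (243 + R) = 245 + R)
(-389021 - 462352)*(-109*260 + u(-330)) = (-389021 - 462352)*(-109*260 + (245 - 330)) = -851373*(-28340 - 85) = -851373*(-28425) = 24200277525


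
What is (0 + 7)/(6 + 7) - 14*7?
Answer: -1267/13 ≈ -97.462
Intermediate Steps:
(0 + 7)/(6 + 7) - 14*7 = 7/13 - 98 = -1267/13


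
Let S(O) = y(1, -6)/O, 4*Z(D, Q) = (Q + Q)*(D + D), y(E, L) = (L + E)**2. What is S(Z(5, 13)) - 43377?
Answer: -563896/13 ≈ -43377.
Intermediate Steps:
y(E, L) = (E + L)**2
Z(D, Q) = D*Q (Z(D, Q) = ((Q + Q)*(D + D))/4 = ((2*Q)*(2*D))/4 = (4*D*Q)/4 = D*Q)
S(O) = 25/O (S(O) = (1 - 6)**2/O = (-5)**2/O = 25/O)
S(Z(5, 13)) - 43377 = 25/((5*13)) - 43377 = 25/65 - 43377 = 25*(1/65) - 43377 = 5/13 - 43377 = -563896/13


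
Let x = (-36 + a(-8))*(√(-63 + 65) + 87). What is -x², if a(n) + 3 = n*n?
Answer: -4731875 - 108750*√2 ≈ -4.8857e+6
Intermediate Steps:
a(n) = -3 + n² (a(n) = -3 + n*n = -3 + n²)
x = 2175 + 25*√2 (x = (-36 + (-3 + (-8)²))*(√(-63 + 65) + 87) = (-36 + (-3 + 64))*(√2 + 87) = (-36 + 61)*(87 + √2) = 25*(87 + √2) = 2175 + 25*√2 ≈ 2210.4)
-x² = -(2175 + 25*√2)²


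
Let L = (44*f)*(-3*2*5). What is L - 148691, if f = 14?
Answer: -167171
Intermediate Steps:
L = -18480 (L = (44*14)*(-3*2*5) = 616*(-6*5) = 616*(-30) = -18480)
L - 148691 = -18480 - 148691 = -167171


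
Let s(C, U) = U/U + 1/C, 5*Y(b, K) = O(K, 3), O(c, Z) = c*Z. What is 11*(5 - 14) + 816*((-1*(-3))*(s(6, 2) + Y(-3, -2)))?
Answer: -903/5 ≈ -180.60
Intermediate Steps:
O(c, Z) = Z*c
Y(b, K) = 3*K/5 (Y(b, K) = (3*K)/5 = 3*K/5)
s(C, U) = 1 + 1/C
11*(5 - 14) + 816*((-1*(-3))*(s(6, 2) + Y(-3, -2))) = 11*(5 - 14) + 816*((-1*(-3))*((1 + 6)/6 + (⅗)*(-2))) = 11*(-9) + 816*(3*((⅙)*7 - 6/5)) = -99 + 816*(3*(7/6 - 6/5)) = -99 + 816*(3*(-1/30)) = -99 + 816*(-⅒) = -99 - 408/5 = -903/5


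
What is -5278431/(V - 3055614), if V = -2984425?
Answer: 5278431/6040039 ≈ 0.87391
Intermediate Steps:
-5278431/(V - 3055614) = -5278431/(-2984425 - 3055614) = -5278431/(-6040039) = -5278431*(-1/6040039) = 5278431/6040039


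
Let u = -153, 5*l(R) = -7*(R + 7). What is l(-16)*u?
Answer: -9639/5 ≈ -1927.8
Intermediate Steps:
l(R) = -49/5 - 7*R/5 (l(R) = (-7*(R + 7))/5 = (-7*(7 + R))/5 = (-49 - 7*R)/5 = -49/5 - 7*R/5)
l(-16)*u = (-49/5 - 7/5*(-16))*(-153) = (-49/5 + 112/5)*(-153) = (63/5)*(-153) = -9639/5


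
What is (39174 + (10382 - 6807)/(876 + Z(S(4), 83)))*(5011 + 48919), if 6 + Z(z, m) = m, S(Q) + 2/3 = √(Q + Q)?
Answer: 2013551890210/953 ≈ 2.1129e+9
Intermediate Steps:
S(Q) = -⅔ + √2*√Q (S(Q) = -⅔ + √(Q + Q) = -⅔ + √(2*Q) = -⅔ + √2*√Q)
Z(z, m) = -6 + m
(39174 + (10382 - 6807)/(876 + Z(S(4), 83)))*(5011 + 48919) = (39174 + (10382 - 6807)/(876 + (-6 + 83)))*(5011 + 48919) = (39174 + 3575/(876 + 77))*53930 = (39174 + 3575/953)*53930 = (37336397/953)*53930 = 2013551890210/953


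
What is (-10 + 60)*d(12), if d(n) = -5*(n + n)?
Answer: -6000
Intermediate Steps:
d(n) = -10*n
(-10 + 60)*d(12) = (-10 + 60)*(-10*12) = 50*(-120) = -6000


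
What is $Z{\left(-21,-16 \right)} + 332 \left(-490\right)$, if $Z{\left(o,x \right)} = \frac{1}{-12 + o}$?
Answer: $- \frac{5368441}{33} \approx -1.6268 \cdot 10^{5}$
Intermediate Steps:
$Z{\left(-21,-16 \right)} + 332 \left(-490\right) = \frac{1}{-12 - 21} + 332 \left(-490\right) = \frac{1}{-33} - 162680 = - \frac{1}{33} - 162680 = - \frac{5368441}{33}$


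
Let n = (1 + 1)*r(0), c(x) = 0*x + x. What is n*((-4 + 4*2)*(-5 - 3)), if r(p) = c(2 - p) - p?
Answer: -128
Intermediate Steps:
c(x) = x (c(x) = 0 + x = x)
r(p) = 2 - 2*p (r(p) = (2 - p) - p = 2 - 2*p)
n = 4 (n = (1 + 1)*(2 - 2*0) = 2*(2 + 0) = 2*2 = 4)
n*((-4 + 4*2)*(-5 - 3)) = 4*((-4 + 4*2)*(-5 - 3)) = 4*((-4 + 8)*(-8)) = 4*(4*(-8)) = 4*(-32) = -128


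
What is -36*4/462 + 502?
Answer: 38630/77 ≈ 501.69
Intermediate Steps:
-36*4/462 + 502 = -144/462 + 502 = -1*24/77 + 502 = -24/77 + 502 = 38630/77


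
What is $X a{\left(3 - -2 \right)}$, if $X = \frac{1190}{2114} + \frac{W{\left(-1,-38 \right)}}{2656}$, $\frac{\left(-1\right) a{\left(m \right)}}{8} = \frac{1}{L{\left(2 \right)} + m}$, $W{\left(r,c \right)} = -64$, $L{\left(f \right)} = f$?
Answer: $- \frac{54024}{87731} \approx -0.61579$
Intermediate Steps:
$a{\left(m \right)} = - \frac{8}{2 + m}$
$X = \frac{6753}{12533}$ ($X = \frac{1190}{2114} - \frac{64}{2656} = 1190 \cdot \frac{1}{2114} - \frac{2}{83} = \frac{85}{151} - \frac{2}{83} = \frac{6753}{12533} \approx 0.53882$)
$X a{\left(3 - -2 \right)} = \frac{6753 \left(- \frac{8}{2 + \left(3 - -2\right)}\right)}{12533} = \frac{6753 \left(- \frac{8}{2 + \left(3 + 2\right)}\right)}{12533} = \frac{6753 \left(- \frac{8}{2 + 5}\right)}{12533} = \frac{6753 \left(- \frac{8}{7}\right)}{12533} = \frac{6753 \left(\left(-8\right) \frac{1}{7}\right)}{12533} = \frac{6753}{12533} \left(- \frac{8}{7}\right) = - \frac{54024}{87731}$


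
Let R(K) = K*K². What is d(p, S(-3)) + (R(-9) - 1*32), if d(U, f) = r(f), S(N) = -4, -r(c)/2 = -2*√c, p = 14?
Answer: -761 + 8*I ≈ -761.0 + 8.0*I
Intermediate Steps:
r(c) = 4*√c (r(c) = -(-4)*√c = 4*√c)
d(U, f) = 4*√f
R(K) = K³
d(p, S(-3)) + (R(-9) - 1*32) = 4*√(-4) + ((-9)³ - 1*32) = 4*(2*I) + (-729 - 32) = 8*I - 761 = -761 + 8*I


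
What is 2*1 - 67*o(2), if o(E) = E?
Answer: -132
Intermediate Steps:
2*1 - 67*o(2) = 2*1 - 67*2 = 2 - 134 = -132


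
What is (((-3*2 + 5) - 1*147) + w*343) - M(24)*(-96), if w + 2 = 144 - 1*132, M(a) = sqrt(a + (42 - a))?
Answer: 3282 + 96*sqrt(42) ≈ 3904.2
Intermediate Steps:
M(a) = sqrt(42)
w = 10 (w = -2 + (144 - 1*132) = -2 + (144 - 132) = -2 + 12 = 10)
(((-3*2 + 5) - 1*147) + w*343) - M(24)*(-96) = (((-3*2 + 5) - 1*147) + 10*343) - sqrt(42)*(-96) = (((-6 + 5) - 147) + 3430) - (-96)*sqrt(42) = ((-1 - 147) + 3430) + 96*sqrt(42) = (-148 + 3430) + 96*sqrt(42) = 3282 + 96*sqrt(42)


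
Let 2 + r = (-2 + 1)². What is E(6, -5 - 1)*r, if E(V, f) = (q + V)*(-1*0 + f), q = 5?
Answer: 66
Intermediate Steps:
r = -1 (r = -2 + (-2 + 1)² = -2 + (-1)² = -2 + 1 = -1)
E(V, f) = f*(5 + V) (E(V, f) = (5 + V)*(-1*0 + f) = (5 + V)*(0 + f) = (5 + V)*f = f*(5 + V))
E(6, -5 - 1)*r = ((-5 - 1)*(5 + 6))*(-1) = -6*11*(-1) = -66*(-1) = 66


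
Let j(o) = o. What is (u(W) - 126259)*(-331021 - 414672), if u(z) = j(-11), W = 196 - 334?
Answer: 94158655110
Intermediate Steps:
W = -138
u(z) = -11
(u(W) - 126259)*(-331021 - 414672) = (-11 - 126259)*(-331021 - 414672) = -126270*(-745693) = 94158655110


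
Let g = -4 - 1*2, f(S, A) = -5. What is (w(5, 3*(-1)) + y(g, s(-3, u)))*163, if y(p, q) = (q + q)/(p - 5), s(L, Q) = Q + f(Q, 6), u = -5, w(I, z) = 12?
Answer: 24776/11 ≈ 2252.4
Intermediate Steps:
g = -6 (g = -4 - 2 = -6)
s(L, Q) = -5 + Q (s(L, Q) = Q - 5 = -5 + Q)
y(p, q) = 2*q/(-5 + p) (y(p, q) = (2*q)/(-5 + p) = 2*q/(-5 + p))
(w(5, 3*(-1)) + y(g, s(-3, u)))*163 = (12 + 2*(-5 - 5)/(-5 - 6))*163 = (12 + 2*(-10)/(-11))*163 = (12 + 2*(-10)*(-1/11))*163 = (12 + 20/11)*163 = (152/11)*163 = 24776/11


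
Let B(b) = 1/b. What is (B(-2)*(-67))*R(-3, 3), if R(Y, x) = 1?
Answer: 67/2 ≈ 33.500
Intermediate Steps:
(B(-2)*(-67))*R(-3, 3) = (-67/(-2))*1 = -1/2*(-67)*1 = (67/2)*1 = 67/2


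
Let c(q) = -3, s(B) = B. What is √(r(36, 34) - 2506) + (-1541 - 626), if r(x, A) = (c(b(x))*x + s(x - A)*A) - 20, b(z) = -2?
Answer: -2167 + I*√2566 ≈ -2167.0 + 50.656*I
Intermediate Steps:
r(x, A) = -20 - 3*x + A*(x - A) (r(x, A) = (-3*x + (x - A)*A) - 20 = (-3*x + A*(x - A)) - 20 = -20 - 3*x + A*(x - A))
√(r(36, 34) - 2506) + (-1541 - 626) = √((-20 - 3*36 - 1*34*(34 - 1*36)) - 2506) + (-1541 - 626) = √((-20 - 108 - 1*34*(34 - 36)) - 2506) - 2167 = √((-20 - 108 - 1*34*(-2)) - 2506) - 2167 = √((-20 - 108 + 68) - 2506) - 2167 = √(-60 - 2506) - 2167 = √(-2566) - 2167 = I*√2566 - 2167 = -2167 + I*√2566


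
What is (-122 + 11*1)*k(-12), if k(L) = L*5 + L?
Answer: 7992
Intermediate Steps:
k(L) = 6*L (k(L) = 5*L + L = 6*L)
(-122 + 11*1)*k(-12) = (-122 + 11*1)*(6*(-12)) = (-122 + 11)*(-72) = -111*(-72) = 7992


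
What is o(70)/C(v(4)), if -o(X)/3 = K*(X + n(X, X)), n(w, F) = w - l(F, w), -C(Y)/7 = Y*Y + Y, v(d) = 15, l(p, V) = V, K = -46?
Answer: -23/4 ≈ -5.7500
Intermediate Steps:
C(Y) = -7*Y - 7*Y² (C(Y) = -7*(Y*Y + Y) = -7*(Y² + Y) = -7*(Y + Y²) = -7*Y - 7*Y²)
n(w, F) = 0 (n(w, F) = w - w = 0)
o(X) = 138*X (o(X) = -(-138)*(X + 0) = -(-138)*X = 138*X)
o(70)/C(v(4)) = (138*70)/((-7*15*(1 + 15))) = 9660/((-7*15*16)) = 9660/(-1680) = 9660*(-1/1680) = -23/4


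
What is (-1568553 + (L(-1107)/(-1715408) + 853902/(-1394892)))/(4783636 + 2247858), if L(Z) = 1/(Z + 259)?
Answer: -88409866203414805285/396322726191463219712 ≈ -0.22308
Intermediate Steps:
L(Z) = 1/(259 + Z)
(-1568553 + (L(-1107)/(-1715408) + 853902/(-1394892)))/(4783636 + 2247858) = (-1568553 + (1/((259 - 1107)*(-1715408)) + 853902/(-1394892)))/(4783636 + 2247858) = (-1568553 + (-1/1715408/(-848) + 853902*(-1/1394892)))/7031494 = (-1568553 + (-1/848*(-1/1715408) - 47439/77494))*(1/7031494) = (-1568553 + (1/1454665984 - 47439/77494))*(1/7031494) = (-1568553 - 34503949768741/56363942882048)*(1/7031494) = -88409866203414805285/56363942882048*1/7031494 = -88409866203414805285/396322726191463219712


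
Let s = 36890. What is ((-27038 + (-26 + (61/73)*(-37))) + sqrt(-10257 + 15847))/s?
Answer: -1977929/2692970 + sqrt(5590)/36890 ≈ -0.73245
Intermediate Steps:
((-27038 + (-26 + (61/73)*(-37))) + sqrt(-10257 + 15847))/s = ((-27038 + (-26 + (61/73)*(-37))) + sqrt(-10257 + 15847))/36890 = ((-27038 + (-26 + (61*(1/73))*(-37))) + sqrt(5590))*(1/36890) = ((-27038 + (-26 + (61/73)*(-37))) + sqrt(5590))*(1/36890) = ((-27038 + (-26 - 2257/73)) + sqrt(5590))*(1/36890) = ((-27038 - 4155/73) + sqrt(5590))*(1/36890) = (-1977929/73 + sqrt(5590))*(1/36890) = -1977929/2692970 + sqrt(5590)/36890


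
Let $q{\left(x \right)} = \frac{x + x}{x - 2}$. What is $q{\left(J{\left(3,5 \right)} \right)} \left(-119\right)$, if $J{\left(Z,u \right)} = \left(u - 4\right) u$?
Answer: $- \frac{1190}{3} \approx -396.67$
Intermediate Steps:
$J{\left(Z,u \right)} = u \left(-4 + u\right)$ ($J{\left(Z,u \right)} = \left(-4 + u\right) u = u \left(-4 + u\right)$)
$q{\left(x \right)} = \frac{2 x}{-2 + x}$
$q{\left(J{\left(3,5 \right)} \right)} \left(-119\right) = \frac{2 \cdot 5 \left(-4 + 5\right)}{-2 + 5 \left(-4 + 5\right)} \left(-119\right) = \frac{2 \cdot 5 \cdot 1}{-2 + 5 \cdot 1} \left(-119\right) = 2 \cdot 5 \frac{1}{-2 + 5} \left(-119\right) = 2 \cdot 5 \cdot \frac{1}{3} \left(-119\right) = \frac{10}{3} \left(-119\right) = - \frac{1190}{3}$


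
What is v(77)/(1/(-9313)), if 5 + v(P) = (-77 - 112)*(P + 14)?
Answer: 160220852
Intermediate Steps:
v(P) = -2651 - 189*P (v(P) = -5 + (-77 - 112)*(P + 14) = -5 - 189*(14 + P) = -5 + (-2646 - 189*P) = -2651 - 189*P)
v(77)/(1/(-9313)) = (-2651 - 189*77)/(1/(-9313)) = (-2651 - 14553)/(-1/9313) = -17204*(-9313) = 160220852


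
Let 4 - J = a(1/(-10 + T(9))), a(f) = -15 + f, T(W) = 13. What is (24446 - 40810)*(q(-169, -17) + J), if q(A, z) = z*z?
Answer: -15103972/3 ≈ -5.0347e+6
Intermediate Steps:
q(A, z) = z²
J = 56/3 (J = 4 - (-15 + 1/(-10 + 13)) = 4 - (-15 + 1/3) = 4 - (-15 + ⅓) = 4 - 1*(-44/3) = 4 + 44/3 = 56/3 ≈ 18.667)
(24446 - 40810)*(q(-169, -17) + J) = (24446 - 40810)*((-17)² + 56/3) = -16364*(289 + 56/3) = -16364*923/3 = -15103972/3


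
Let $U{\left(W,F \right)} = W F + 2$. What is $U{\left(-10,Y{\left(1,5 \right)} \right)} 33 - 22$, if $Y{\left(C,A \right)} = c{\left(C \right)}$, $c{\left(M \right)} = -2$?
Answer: $704$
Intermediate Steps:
$Y{\left(C,A \right)} = -2$
$U{\left(W,F \right)} = 2 + F W$ ($U{\left(W,F \right)} = F W + 2 = 2 + F W$)
$U{\left(-10,Y{\left(1,5 \right)} \right)} 33 - 22 = \left(2 - -20\right) 33 - 22 = \left(2 + 20\right) 33 - 22 = 22 \cdot 33 - 22 = 726 - 22 = 704$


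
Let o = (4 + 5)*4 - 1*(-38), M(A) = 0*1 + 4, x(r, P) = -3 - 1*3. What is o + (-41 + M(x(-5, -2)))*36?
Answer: -1258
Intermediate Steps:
x(r, P) = -6 (x(r, P) = -3 - 3 = -6)
M(A) = 4 (M(A) = 0 + 4 = 4)
o = 74 (o = 9*4 + 38 = 36 + 38 = 74)
o + (-41 + M(x(-5, -2)))*36 = 74 + (-41 + 4)*36 = 74 - 37*36 = 74 - 1332 = -1258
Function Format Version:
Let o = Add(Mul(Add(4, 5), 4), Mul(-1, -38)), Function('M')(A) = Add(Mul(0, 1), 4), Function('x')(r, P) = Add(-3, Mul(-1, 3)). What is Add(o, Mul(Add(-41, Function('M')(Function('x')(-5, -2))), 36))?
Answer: -1258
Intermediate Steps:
Function('x')(r, P) = -6 (Function('x')(r, P) = Add(-3, -3) = -6)
Function('M')(A) = 4 (Function('M')(A) = Add(0, 4) = 4)
o = 74 (o = Add(Mul(9, 4), 38) = Add(36, 38) = 74)
Add(o, Mul(Add(-41, Function('M')(Function('x')(-5, -2))), 36)) = Add(74, Mul(Add(-41, 4), 36)) = Add(74, Mul(-37, 36)) = Add(74, -1332) = -1258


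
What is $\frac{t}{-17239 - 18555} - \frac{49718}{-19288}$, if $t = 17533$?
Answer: $\frac{360357397}{172598668} \approx 2.0878$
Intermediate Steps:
$\frac{t}{-17239 - 18555} - \frac{49718}{-19288} = \frac{17533}{-17239 - 18555} - \frac{49718}{-19288} = \frac{17533}{-35794} - - \frac{24859}{9644} = 17533 \left(- \frac{1}{35794}\right) + \frac{24859}{9644} = - \frac{17533}{35794} + \frac{24859}{9644} = \frac{360357397}{172598668}$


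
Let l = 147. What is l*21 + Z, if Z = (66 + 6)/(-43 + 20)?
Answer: 70929/23 ≈ 3083.9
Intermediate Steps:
Z = -72/23 (Z = 72/(-23) = 72*(-1/23) = -72/23 ≈ -3.1304)
l*21 + Z = 147*21 - 72/23 = 3087 - 72/23 = 70929/23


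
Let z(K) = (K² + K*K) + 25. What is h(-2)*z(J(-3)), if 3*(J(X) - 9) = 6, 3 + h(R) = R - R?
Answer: -801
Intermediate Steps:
h(R) = -3 (h(R) = -3 + (R - R) = -3 + 0 = -3)
J(X) = 11 (J(X) = 9 + (⅓)*6 = 9 + 2 = 11)
z(K) = 25 + 2*K² (z(K) = (K² + K²) + 25 = 2*K² + 25 = 25 + 2*K²)
h(-2)*z(J(-3)) = -3*(25 + 2*11²) = -3*(25 + 2*121) = -3*(25 + 242) = -3*267 = -801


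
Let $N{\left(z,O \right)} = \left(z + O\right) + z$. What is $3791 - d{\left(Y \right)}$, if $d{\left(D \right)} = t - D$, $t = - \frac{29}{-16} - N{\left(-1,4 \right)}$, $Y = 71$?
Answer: $\frac{61795}{16} \approx 3862.2$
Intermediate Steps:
$N{\left(z,O \right)} = O + 2 z$ ($N{\left(z,O \right)} = \left(O + z\right) + z = O + 2 z$)
$t = - \frac{3}{16}$ ($t = - \frac{29}{-16} - \left(4 + 2 \left(-1\right)\right) = \left(-29\right) \left(- \frac{1}{16}\right) - \left(4 - 2\right) = \frac{29}{16} - 2 = - \frac{3}{16} \approx -0.1875$)
$d{\left(D \right)} = - \frac{3}{16} - D$
$3791 - d{\left(Y \right)} = 3791 - \left(- \frac{3}{16} - 71\right) = 3791 - - \frac{1139}{16} = 3791 + \frac{1139}{16} = \frac{61795}{16}$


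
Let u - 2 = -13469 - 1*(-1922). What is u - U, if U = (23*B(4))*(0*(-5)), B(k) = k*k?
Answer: -11545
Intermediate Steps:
B(k) = k²
U = 0 (U = (23*4²)*(0*(-5)) = (23*16)*0 = 368*0 = 0)
u = -11545 (u = 2 + (-13469 - 1*(-1922)) = 2 + (-13469 + 1922) = 2 - 11547 = -11545)
u - U = -11545 - 1*0 = -11545 + 0 = -11545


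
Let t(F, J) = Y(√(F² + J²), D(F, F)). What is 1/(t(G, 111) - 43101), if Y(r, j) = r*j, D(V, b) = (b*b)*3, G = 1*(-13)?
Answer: 4789/150316201 + 169*√12490/450948603 ≈ 7.3743e-5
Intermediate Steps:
G = -13
D(V, b) = 3*b² (D(V, b) = b²*3 = 3*b²)
Y(r, j) = j*r
t(F, J) = 3*F²*√(F² + J²) (t(F, J) = (3*F²)*√(F² + J²) = 3*F²*√(F² + J²))
1/(t(G, 111) - 43101) = 1/(3*(-13)²*√((-13)² + 111²) - 43101) = 1/(3*169*√(169 + 12321) - 43101) = 1/(3*169*√12490 - 43101) = 1/(507*√12490 - 43101) = 1/(-43101 + 507*√12490)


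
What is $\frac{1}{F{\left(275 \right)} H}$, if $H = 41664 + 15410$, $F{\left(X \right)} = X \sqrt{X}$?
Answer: $\frac{\sqrt{11}}{863244250} \approx 3.842 \cdot 10^{-9}$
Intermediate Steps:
$F{\left(X \right)} = X^{\frac{3}{2}}$
$H = 57074$
$\frac{1}{F{\left(275 \right)} H} = \frac{1}{275^{\frac{3}{2}} \cdot 57074} = \frac{1}{1375 \sqrt{11}} \cdot \frac{1}{57074} = \frac{\sqrt{11}}{15125} \cdot \frac{1}{57074} = \frac{\sqrt{11}}{863244250}$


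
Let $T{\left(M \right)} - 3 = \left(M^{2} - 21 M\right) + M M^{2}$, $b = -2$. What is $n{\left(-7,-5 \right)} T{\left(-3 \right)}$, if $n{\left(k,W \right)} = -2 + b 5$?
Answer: $-576$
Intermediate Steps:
$T{\left(M \right)} = 3 + M^{2} + M^{3} - 21 M$ ($T{\left(M \right)} = 3 + \left(\left(M^{2} - 21 M\right) + M M^{2}\right) = 3 + \left(\left(M^{2} - 21 M\right) + M^{3}\right) = 3 + \left(M^{2} + M^{3} - 21 M\right) = 3 + M^{2} + M^{3} - 21 M$)
$n{\left(k,W \right)} = -12$ ($n{\left(k,W \right)} = -2 - 10 = -12$)
$n{\left(-7,-5 \right)} T{\left(-3 \right)} = - 12 \left(3 + \left(-3\right)^{2} + \left(-3\right)^{3} - -63\right) = - 12 \left(3 + 9 - 27 + 63\right) = \left(-12\right) 48 = -576$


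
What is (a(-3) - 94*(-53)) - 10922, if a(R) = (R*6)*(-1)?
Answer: -5922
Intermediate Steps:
a(R) = -6*R (a(R) = (6*R)*(-1) = -6*R)
(a(-3) - 94*(-53)) - 10922 = (-6*(-3) - 94*(-53)) - 10922 = (18 + 4982) - 10922 = 5000 - 10922 = -5922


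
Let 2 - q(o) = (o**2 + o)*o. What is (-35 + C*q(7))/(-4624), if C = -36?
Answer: -14005/4624 ≈ -3.0288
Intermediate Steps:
q(o) = 2 - o*(o + o**2) (q(o) = 2 - (o**2 + o)*o = 2 - (o + o**2)*o = 2 - o*(o + o**2))
(-35 + C*q(7))/(-4624) = (-35 - 36*(2 - 1*7**2 - 1*7**3))/(-4624) = (-35 - 36*(2 - 1*49 - 1*343))*(-1/4624) = (-35 - 36*(2 - 49 - 343))*(-1/4624) = (-35 - 36*(-390))*(-1/4624) = (-35 + 14040)*(-1/4624) = 14005*(-1/4624) = -14005/4624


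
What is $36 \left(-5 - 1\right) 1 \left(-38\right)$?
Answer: $8208$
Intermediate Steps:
$36 \left(-5 - 1\right) 1 \left(-38\right) = 36 \left(\left(-6\right) 1\right) \left(-38\right) = 36 \left(-6\right) \left(-38\right) = \left(-216\right) \left(-38\right) = 8208$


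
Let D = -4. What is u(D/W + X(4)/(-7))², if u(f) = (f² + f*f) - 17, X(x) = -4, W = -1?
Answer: 1476225/2401 ≈ 614.84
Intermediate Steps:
u(f) = -17 + 2*f² (u(f) = (f² + f²) - 17 = 2*f² - 17 = -17 + 2*f²)
u(D/W + X(4)/(-7))² = (-17 + 2*(-4/(-1) - 4/(-7))²)² = (-17 + 2*(-4*(-1) - 4*(-⅐))²)² = (-17 + 2*(4 + 4/7)²)² = (-17 + 2*(32/7)²)² = (-17 + 2*(1024/49))² = (-17 + 2048/49)² = (1215/49)² = 1476225/2401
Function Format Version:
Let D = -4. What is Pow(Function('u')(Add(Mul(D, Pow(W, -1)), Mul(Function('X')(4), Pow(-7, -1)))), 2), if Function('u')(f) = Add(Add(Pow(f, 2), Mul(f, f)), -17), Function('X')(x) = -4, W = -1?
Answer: Rational(1476225, 2401) ≈ 614.84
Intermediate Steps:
Function('u')(f) = Add(-17, Mul(2, Pow(f, 2))) (Function('u')(f) = Add(Add(Pow(f, 2), Pow(f, 2)), -17) = Add(Mul(2, Pow(f, 2)), -17) = Add(-17, Mul(2, Pow(f, 2))))
Pow(Function('u')(Add(Mul(D, Pow(W, -1)), Mul(Function('X')(4), Pow(-7, -1)))), 2) = Pow(Add(-17, Mul(2, Pow(Add(Mul(-4, Pow(-1, -1)), Mul(-4, Pow(-7, -1))), 2))), 2) = Pow(Add(-17, Mul(2, Pow(Add(Mul(-4, -1), Mul(-4, Rational(-1, 7))), 2))), 2) = Pow(Add(-17, Mul(2, Pow(Add(4, Rational(4, 7)), 2))), 2) = Pow(Add(-17, Mul(2, Pow(Rational(32, 7), 2))), 2) = Pow(Add(-17, Mul(2, Rational(1024, 49))), 2) = Pow(Add(-17, Rational(2048, 49)), 2) = Pow(Rational(1215, 49), 2) = Rational(1476225, 2401)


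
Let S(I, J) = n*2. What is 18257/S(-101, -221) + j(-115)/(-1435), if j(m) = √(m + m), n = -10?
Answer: -18257/20 - I*√230/1435 ≈ -912.85 - 0.010568*I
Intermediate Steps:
j(m) = √2*√m (j(m) = √(2*m) = √2*√m)
S(I, J) = -20 (S(I, J) = -10*2 = -20)
18257/S(-101, -221) + j(-115)/(-1435) = 18257/(-20) + (√2*√(-115))/(-1435) = 18257*(-1/20) + (√2*(I*√115))*(-1/1435) = -18257/20 + (I*√230)*(-1/1435) = -18257/20 - I*√230/1435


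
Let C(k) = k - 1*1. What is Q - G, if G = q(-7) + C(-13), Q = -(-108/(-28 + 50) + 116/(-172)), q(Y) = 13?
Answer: 3114/473 ≈ 6.5835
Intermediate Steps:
C(k) = -1 + k (C(k) = k - 1 = -1 + k)
Q = 2641/473 (Q = -(-108/22 + 116*(-1/172)) = -(-108*1/22 - 29/43) = -(-54/11 - 29/43) = -1*(-2641/473) = 2641/473 ≈ 5.5835)
G = -1 (G = 13 + (-1 - 13) = 13 - 14 = -1)
Q - G = 2641/473 - 1*(-1) = 2641/473 + 1 = 3114/473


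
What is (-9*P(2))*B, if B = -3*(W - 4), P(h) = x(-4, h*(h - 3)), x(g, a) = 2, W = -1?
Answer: -270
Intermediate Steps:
P(h) = 2
B = 15 (B = -3*(-1 - 4) = -3*(-5) = 15)
(-9*P(2))*B = -9*2*15 = -18*15 = -270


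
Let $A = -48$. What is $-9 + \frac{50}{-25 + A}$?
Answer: $- \frac{707}{73} \approx -9.6849$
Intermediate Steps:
$-9 + \frac{50}{-25 + A} = -9 + \frac{50}{-25 - 48} = -9 + \frac{50}{-73} = -9 + 50 \left(- \frac{1}{73}\right) = -9 - \frac{50}{73} = - \frac{707}{73}$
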